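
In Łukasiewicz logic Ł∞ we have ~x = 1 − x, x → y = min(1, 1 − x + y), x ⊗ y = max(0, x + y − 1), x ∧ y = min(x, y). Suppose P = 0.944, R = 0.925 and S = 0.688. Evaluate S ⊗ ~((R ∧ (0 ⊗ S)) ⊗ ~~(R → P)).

0 ⊗ S = max(0, 0.000 + 0.688 − 1) = max(0, -0.312) = 0.000
R ∧ (0 ⊗ S) = min(0.925, 0.000) = 0.000
R → P = min(1, 1 − 0.925 + 0.944) = min(1, 1.019) = 1.000
~(R → P) = 1 − 1.000 = 0.000
~~(R → P) = 1 − 0.000 = 1.000
(R ∧ (0 ⊗ S)) ⊗ ~~(R → P) = max(0, 0.000 + 1.000 − 1) = max(0, 0.000) = 0.000
~((R ∧ (0 ⊗ S)) ⊗ ~~(R → P)) = 1 − 0.000 = 1.000
S ⊗ ~((R ∧ (0 ⊗ S)) ⊗ ~~(R → P)) = max(0, 0.688 + 1.000 − 1) = max(0, 0.688) = 0.688

0.688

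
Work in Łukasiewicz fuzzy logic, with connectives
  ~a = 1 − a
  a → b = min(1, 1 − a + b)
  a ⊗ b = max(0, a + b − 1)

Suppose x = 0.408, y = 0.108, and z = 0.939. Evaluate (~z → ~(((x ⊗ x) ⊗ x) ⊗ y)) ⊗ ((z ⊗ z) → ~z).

~z = 1 − 0.939 = 0.061
x ⊗ x = max(0, 0.408 + 0.408 − 1) = max(0, -0.184) = 0.000
(x ⊗ x) ⊗ x = max(0, 0.000 + 0.408 − 1) = max(0, -0.592) = 0.000
((x ⊗ x) ⊗ x) ⊗ y = max(0, 0.000 + 0.108 − 1) = max(0, -0.892) = 0.000
~(((x ⊗ x) ⊗ x) ⊗ y) = 1 − 0.000 = 1.000
~z → ~(((x ⊗ x) ⊗ x) ⊗ y) = min(1, 1 − 0.061 + 1.000) = min(1, 1.939) = 1.000
z ⊗ z = max(0, 0.939 + 0.939 − 1) = max(0, 0.878) = 0.878
(z ⊗ z) → ~z = min(1, 1 − 0.878 + 0.061) = min(1, 0.183) = 0.183
(~z → ~(((x ⊗ x) ⊗ x) ⊗ y)) ⊗ ((z ⊗ z) → ~z) = max(0, 1.000 + 0.183 − 1) = max(0, 0.183) = 0.183

0.183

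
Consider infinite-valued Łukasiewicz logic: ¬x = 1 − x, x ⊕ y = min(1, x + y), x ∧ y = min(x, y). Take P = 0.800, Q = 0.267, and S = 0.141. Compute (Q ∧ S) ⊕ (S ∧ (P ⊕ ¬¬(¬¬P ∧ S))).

0.282

Q ∧ S = min(0.267, 0.141) = 0.141
¬P = 1 − 0.800 = 0.200
¬¬P = 1 − 0.200 = 0.800
¬¬P ∧ S = min(0.800, 0.141) = 0.141
¬(¬¬P ∧ S) = 1 − 0.141 = 0.859
¬¬(¬¬P ∧ S) = 1 − 0.859 = 0.141
P ⊕ ¬¬(¬¬P ∧ S) = min(1, 0.800 + 0.141) = min(1, 0.941) = 0.941
S ∧ (P ⊕ ¬¬(¬¬P ∧ S)) = min(0.141, 0.941) = 0.141
(Q ∧ S) ⊕ (S ∧ (P ⊕ ¬¬(¬¬P ∧ S))) = min(1, 0.141 + 0.141) = min(1, 0.282) = 0.282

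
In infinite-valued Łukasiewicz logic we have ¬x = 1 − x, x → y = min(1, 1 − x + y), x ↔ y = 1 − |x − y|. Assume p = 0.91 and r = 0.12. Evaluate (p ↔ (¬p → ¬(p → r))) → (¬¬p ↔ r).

¬p = 1 − 0.91 = 0.09
p → r = min(1, 1 − 0.91 + 0.12) = min(1, 0.21) = 0.21
¬(p → r) = 1 − 0.21 = 0.79
¬p → ¬(p → r) = min(1, 1 − 0.09 + 0.79) = min(1, 1.70) = 1.00
p ↔ (¬p → ¬(p → r)) = 1 − |0.91 − 1.00| = 1 − 0.09 = 0.91
¬¬p = 1 − 0.09 = 0.91
¬¬p ↔ r = 1 − |0.91 − 0.12| = 1 − 0.79 = 0.21
(p ↔ (¬p → ¬(p → r))) → (¬¬p ↔ r) = min(1, 1 − 0.91 + 0.21) = min(1, 0.30) = 0.30

0.30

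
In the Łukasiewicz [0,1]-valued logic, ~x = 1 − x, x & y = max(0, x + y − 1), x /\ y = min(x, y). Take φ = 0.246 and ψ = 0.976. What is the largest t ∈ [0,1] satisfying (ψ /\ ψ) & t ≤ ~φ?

ψ /\ ψ = min(0.976, 0.976) = 0.976
So the left factor is ψ /\ ψ = 0.976.
~φ = 1 − 0.246 = 0.754
So the right-hand bound is ~φ = 0.754.
The residuum of the Łukasiewicz t-norm gives the supremum: min(1, 1 − 0.976 + 0.754).
1 − 0.976 + 0.754 = 0.778, so t = min(1, 0.778) = 0.778.
Check: 0.976 & 0.778 = max(0, 0.754) = 0.754 ≤ 0.754.

0.778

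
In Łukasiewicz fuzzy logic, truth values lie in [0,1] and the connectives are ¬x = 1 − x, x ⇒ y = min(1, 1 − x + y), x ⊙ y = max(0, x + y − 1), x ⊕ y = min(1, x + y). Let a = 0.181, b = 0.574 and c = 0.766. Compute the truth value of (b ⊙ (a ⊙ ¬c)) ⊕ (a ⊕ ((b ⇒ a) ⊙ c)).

0.554

¬c = 1 − 0.766 = 0.234
a ⊙ ¬c = max(0, 0.181 + 0.234 − 1) = max(0, -0.585) = 0.000
b ⊙ (a ⊙ ¬c) = max(0, 0.574 + 0.000 − 1) = max(0, -0.426) = 0.000
b ⇒ a = min(1, 1 − 0.574 + 0.181) = min(1, 0.607) = 0.607
(b ⇒ a) ⊙ c = max(0, 0.607 + 0.766 − 1) = max(0, 0.373) = 0.373
a ⊕ ((b ⇒ a) ⊙ c) = min(1, 0.181 + 0.373) = min(1, 0.554) = 0.554
(b ⊙ (a ⊙ ¬c)) ⊕ (a ⊕ ((b ⇒ a) ⊙ c)) = min(1, 0.000 + 0.554) = min(1, 0.554) = 0.554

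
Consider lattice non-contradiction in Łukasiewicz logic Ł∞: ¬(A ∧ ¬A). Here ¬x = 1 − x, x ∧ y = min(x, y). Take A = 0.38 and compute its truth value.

¬A = 1 − 0.38 = 0.62
A ∧ ¬A = min(0.38, 0.62) = 0.38
¬(A ∧ ¬A) = 1 − 0.38 = 0.62
(The value 0.62 < 1 shows this instance is not satisfied; not a Ł∞-tautology — its value is 1 − min(a, 1−a).)

0.62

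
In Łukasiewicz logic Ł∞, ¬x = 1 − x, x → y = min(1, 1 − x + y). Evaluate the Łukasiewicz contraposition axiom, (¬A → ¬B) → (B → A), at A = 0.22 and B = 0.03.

¬A = 1 − 0.22 = 0.78
¬B = 1 − 0.03 = 0.97
¬A → ¬B = min(1, 1 − 0.78 + 0.97) = min(1, 1.19) = 1.00
B → A = min(1, 1 − 0.03 + 0.22) = min(1, 1.19) = 1.00
(¬A → ¬B) → (B → A) = min(1, 1 − 1.00 + 1.00) = min(1, 1.00) = 1.00
(As expected: an axiom of Ł∞, always 1.)

1.00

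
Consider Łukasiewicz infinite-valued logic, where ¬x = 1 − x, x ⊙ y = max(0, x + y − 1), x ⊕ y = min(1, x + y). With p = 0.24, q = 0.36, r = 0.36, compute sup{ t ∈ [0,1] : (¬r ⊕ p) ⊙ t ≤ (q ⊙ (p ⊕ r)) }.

¬r = 1 − 0.36 = 0.64
¬r ⊕ p = min(1, 0.64 + 0.24) = min(1, 0.88) = 0.88
So the left factor is ¬r ⊕ p = 0.88.
p ⊕ r = min(1, 0.24 + 0.36) = min(1, 0.60) = 0.60
q ⊙ (p ⊕ r) = max(0, 0.36 + 0.60 − 1) = max(0, -0.04) = 0.00
So the right-hand bound is q ⊙ (p ⊕ r) = 0.00.
The residuum of the Łukasiewicz t-norm gives the supremum: min(1, 1 − 0.88 + 0.00).
1 − 0.88 + 0.00 = 0.12, so t = min(1, 0.12) = 0.12.
Check: 0.88 ⊙ 0.12 = max(0, 0.00) = 0.00 ≤ 0.00.

0.12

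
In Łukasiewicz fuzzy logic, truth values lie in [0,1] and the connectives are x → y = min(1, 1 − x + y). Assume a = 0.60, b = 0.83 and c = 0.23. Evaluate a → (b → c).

b → c = min(1, 1 − 0.83 + 0.23) = min(1, 0.40) = 0.40
a → (b → c) = min(1, 1 − 0.60 + 0.40) = min(1, 0.80) = 0.80

0.80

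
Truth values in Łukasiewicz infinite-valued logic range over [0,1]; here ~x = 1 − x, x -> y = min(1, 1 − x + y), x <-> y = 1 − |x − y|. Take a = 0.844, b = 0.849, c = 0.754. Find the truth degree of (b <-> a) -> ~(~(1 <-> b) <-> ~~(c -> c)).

0.854

b <-> a = 1 − |0.849 − 0.844| = 1 − 0.005 = 0.995
1 <-> b = 1 − |1.000 − 0.849| = 1 − 0.151 = 0.849
~(1 <-> b) = 1 − 0.849 = 0.151
c -> c = min(1, 1 − 0.754 + 0.754) = min(1, 1.000) = 1.000
~(c -> c) = 1 − 1.000 = 0.000
~~(c -> c) = 1 − 0.000 = 1.000
~(1 <-> b) <-> ~~(c -> c) = 1 − |0.151 − 1.000| = 1 − 0.849 = 0.151
~(~(1 <-> b) <-> ~~(c -> c)) = 1 − 0.151 = 0.849
(b <-> a) -> ~(~(1 <-> b) <-> ~~(c -> c)) = min(1, 1 − 0.995 + 0.849) = min(1, 0.854) = 0.854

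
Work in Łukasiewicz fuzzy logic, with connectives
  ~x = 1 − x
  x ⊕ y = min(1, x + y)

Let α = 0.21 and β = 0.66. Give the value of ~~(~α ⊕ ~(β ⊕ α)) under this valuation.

0.92

~α = 1 − 0.21 = 0.79
β ⊕ α = min(1, 0.66 + 0.21) = min(1, 0.87) = 0.87
~(β ⊕ α) = 1 − 0.87 = 0.13
~α ⊕ ~(β ⊕ α) = min(1, 0.79 + 0.13) = min(1, 0.92) = 0.92
~(~α ⊕ ~(β ⊕ α)) = 1 − 0.92 = 0.08
~~(~α ⊕ ~(β ⊕ α)) = 1 − 0.08 = 0.92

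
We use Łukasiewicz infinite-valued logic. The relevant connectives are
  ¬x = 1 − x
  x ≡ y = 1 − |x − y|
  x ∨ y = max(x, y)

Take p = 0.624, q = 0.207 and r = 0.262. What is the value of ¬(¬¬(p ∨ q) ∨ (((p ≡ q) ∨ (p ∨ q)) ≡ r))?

0.362

p ∨ q = max(0.624, 0.207) = 0.624
¬(p ∨ q) = 1 − 0.624 = 0.376
¬¬(p ∨ q) = 1 − 0.376 = 0.624
p ≡ q = 1 − |0.624 − 0.207| = 1 − 0.417 = 0.583
(p ≡ q) ∨ (p ∨ q) = max(0.583, 0.624) = 0.624
((p ≡ q) ∨ (p ∨ q)) ≡ r = 1 − |0.624 − 0.262| = 1 − 0.362 = 0.638
¬¬(p ∨ q) ∨ (((p ≡ q) ∨ (p ∨ q)) ≡ r) = max(0.624, 0.638) = 0.638
¬(¬¬(p ∨ q) ∨ (((p ≡ q) ∨ (p ∨ q)) ≡ r)) = 1 − 0.638 = 0.362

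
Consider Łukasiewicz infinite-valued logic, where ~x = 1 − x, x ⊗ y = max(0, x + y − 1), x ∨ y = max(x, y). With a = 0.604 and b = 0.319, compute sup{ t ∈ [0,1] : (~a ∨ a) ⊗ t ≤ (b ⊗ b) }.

~a = 1 − 0.604 = 0.396
~a ∨ a = max(0.396, 0.604) = 0.604
So the left factor is ~a ∨ a = 0.604.
b ⊗ b = max(0, 0.319 + 0.319 − 1) = max(0, -0.362) = 0.000
So the right-hand bound is b ⊗ b = 0.000.
The residuum of the Łukasiewicz t-norm gives the supremum: min(1, 1 − 0.604 + 0.000).
1 − 0.604 + 0.000 = 0.396, so t = min(1, 0.396) = 0.396.
Check: 0.604 ⊗ 0.396 = max(0, 0.000) = 0.000 ≤ 0.000.

0.396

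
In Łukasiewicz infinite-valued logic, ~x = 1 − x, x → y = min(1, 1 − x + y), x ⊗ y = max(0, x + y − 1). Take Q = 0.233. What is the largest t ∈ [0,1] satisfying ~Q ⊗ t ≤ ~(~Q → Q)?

~Q = 1 − 0.233 = 0.767
So the left factor is ~Q = 0.767.
~Q → Q = min(1, 1 − 0.767 + 0.233) = min(1, 0.466) = 0.466
~(~Q → Q) = 1 − 0.466 = 0.534
So the right-hand bound is ~(~Q → Q) = 0.534.
The residuum of the Łukasiewicz t-norm gives the supremum: min(1, 1 − 0.767 + 0.534).
1 − 0.767 + 0.534 = 0.767, so t = min(1, 0.767) = 0.767.
Check: 0.767 ⊗ 0.767 = max(0, 0.534) = 0.534 ≤ 0.534.

0.767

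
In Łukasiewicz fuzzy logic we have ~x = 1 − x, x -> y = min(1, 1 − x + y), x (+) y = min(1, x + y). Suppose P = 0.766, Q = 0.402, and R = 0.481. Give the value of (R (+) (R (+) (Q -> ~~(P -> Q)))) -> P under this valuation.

0.766

P -> Q = min(1, 1 − 0.766 + 0.402) = min(1, 0.636) = 0.636
~(P -> Q) = 1 − 0.636 = 0.364
~~(P -> Q) = 1 − 0.364 = 0.636
Q -> ~~(P -> Q) = min(1, 1 − 0.402 + 0.636) = min(1, 1.234) = 1.000
R (+) (Q -> ~~(P -> Q)) = min(1, 0.481 + 1.000) = min(1, 1.481) = 1.000
R (+) (R (+) (Q -> ~~(P -> Q))) = min(1, 0.481 + 1.000) = min(1, 1.481) = 1.000
(R (+) (R (+) (Q -> ~~(P -> Q)))) -> P = min(1, 1 − 1.000 + 0.766) = min(1, 0.766) = 0.766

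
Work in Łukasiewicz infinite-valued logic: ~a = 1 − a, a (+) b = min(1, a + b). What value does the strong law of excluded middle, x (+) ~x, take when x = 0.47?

~x = 1 − 0.47 = 0.53
x (+) ~x = min(1, 0.47 + 0.53) = min(1, 1.00) = 1.00
(As expected: always 1 in Ł∞ since a ⊕ (1−a) = 1.)

1.00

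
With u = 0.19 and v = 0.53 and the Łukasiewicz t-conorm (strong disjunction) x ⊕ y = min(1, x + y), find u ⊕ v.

u ⊕ v = min(1, 0.19 + 0.53) = min(1, 0.72) = 0.72
For comparison, the Gödel t-conorm max(x, y) would give 0.53.

0.72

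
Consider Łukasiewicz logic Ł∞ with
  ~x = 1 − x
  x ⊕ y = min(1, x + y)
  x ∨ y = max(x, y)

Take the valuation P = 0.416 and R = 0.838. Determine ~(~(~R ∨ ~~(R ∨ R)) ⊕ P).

~R = 1 − 0.838 = 0.162
R ∨ R = max(0.838, 0.838) = 0.838
~(R ∨ R) = 1 − 0.838 = 0.162
~~(R ∨ R) = 1 − 0.162 = 0.838
~R ∨ ~~(R ∨ R) = max(0.162, 0.838) = 0.838
~(~R ∨ ~~(R ∨ R)) = 1 − 0.838 = 0.162
~(~R ∨ ~~(R ∨ R)) ⊕ P = min(1, 0.162 + 0.416) = min(1, 0.578) = 0.578
~(~(~R ∨ ~~(R ∨ R)) ⊕ P) = 1 − 0.578 = 0.422

0.422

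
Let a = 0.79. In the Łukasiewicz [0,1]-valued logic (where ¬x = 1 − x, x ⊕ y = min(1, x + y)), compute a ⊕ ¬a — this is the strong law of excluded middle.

¬a = 1 − 0.79 = 0.21
a ⊕ ¬a = min(1, 0.79 + 0.21) = min(1, 1.00) = 1.00
(As expected: always 1 in Ł∞ since a ⊕ (1−a) = 1.)

1.00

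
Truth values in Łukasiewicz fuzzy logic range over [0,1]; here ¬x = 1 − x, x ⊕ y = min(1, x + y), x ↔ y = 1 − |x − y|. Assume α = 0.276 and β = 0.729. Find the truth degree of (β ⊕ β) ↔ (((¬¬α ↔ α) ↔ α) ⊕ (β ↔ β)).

β ⊕ β = min(1, 0.729 + 0.729) = min(1, 1.458) = 1.000
¬α = 1 − 0.276 = 0.724
¬¬α = 1 − 0.724 = 0.276
¬¬α ↔ α = 1 − |0.276 − 0.276| = 1 − 0.000 = 1.000
(¬¬α ↔ α) ↔ α = 1 − |1.000 − 0.276| = 1 − 0.724 = 0.276
β ↔ β = 1 − |0.729 − 0.729| = 1 − 0.000 = 1.000
((¬¬α ↔ α) ↔ α) ⊕ (β ↔ β) = min(1, 0.276 + 1.000) = min(1, 1.276) = 1.000
(β ⊕ β) ↔ (((¬¬α ↔ α) ↔ α) ⊕ (β ↔ β)) = 1 − |1.000 − 1.000| = 1 − 0.000 = 1.000

1.000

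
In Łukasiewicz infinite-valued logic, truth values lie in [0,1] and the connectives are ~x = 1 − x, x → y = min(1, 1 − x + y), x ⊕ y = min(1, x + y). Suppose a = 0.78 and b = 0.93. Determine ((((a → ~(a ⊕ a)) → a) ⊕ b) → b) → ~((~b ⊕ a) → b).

a ⊕ a = min(1, 0.78 + 0.78) = min(1, 1.56) = 1.00
~(a ⊕ a) = 1 − 1.00 = 0.00
a → ~(a ⊕ a) = min(1, 1 − 0.78 + 0.00) = min(1, 0.22) = 0.22
(a → ~(a ⊕ a)) → a = min(1, 1 − 0.22 + 0.78) = min(1, 1.56) = 1.00
((a → ~(a ⊕ a)) → a) ⊕ b = min(1, 1.00 + 0.93) = min(1, 1.93) = 1.00
(((a → ~(a ⊕ a)) → a) ⊕ b) → b = min(1, 1 − 1.00 + 0.93) = min(1, 0.93) = 0.93
~b = 1 − 0.93 = 0.07
~b ⊕ a = min(1, 0.07 + 0.78) = min(1, 0.85) = 0.85
(~b ⊕ a) → b = min(1, 1 − 0.85 + 0.93) = min(1, 1.08) = 1.00
~((~b ⊕ a) → b) = 1 − 1.00 = 0.00
((((a → ~(a ⊕ a)) → a) ⊕ b) → b) → ~((~b ⊕ a) → b) = min(1, 1 − 0.93 + 0.00) = min(1, 0.07) = 0.07

0.07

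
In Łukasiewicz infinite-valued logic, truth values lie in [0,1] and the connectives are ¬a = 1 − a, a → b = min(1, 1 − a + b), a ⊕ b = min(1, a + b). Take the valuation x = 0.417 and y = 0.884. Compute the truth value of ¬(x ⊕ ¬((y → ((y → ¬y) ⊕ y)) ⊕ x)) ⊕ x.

1.000

¬y = 1 − 0.884 = 0.116
y → ¬y = min(1, 1 − 0.884 + 0.116) = min(1, 0.232) = 0.232
(y → ¬y) ⊕ y = min(1, 0.232 + 0.884) = min(1, 1.116) = 1.000
y → ((y → ¬y) ⊕ y) = min(1, 1 − 0.884 + 1.000) = min(1, 1.116) = 1.000
(y → ((y → ¬y) ⊕ y)) ⊕ x = min(1, 1.000 + 0.417) = min(1, 1.417) = 1.000
¬((y → ((y → ¬y) ⊕ y)) ⊕ x) = 1 − 1.000 = 0.000
x ⊕ ¬((y → ((y → ¬y) ⊕ y)) ⊕ x) = min(1, 0.417 + 0.000) = min(1, 0.417) = 0.417
¬(x ⊕ ¬((y → ((y → ¬y) ⊕ y)) ⊕ x)) = 1 − 0.417 = 0.583
¬(x ⊕ ¬((y → ((y → ¬y) ⊕ y)) ⊕ x)) ⊕ x = min(1, 0.583 + 0.417) = min(1, 1.000) = 1.000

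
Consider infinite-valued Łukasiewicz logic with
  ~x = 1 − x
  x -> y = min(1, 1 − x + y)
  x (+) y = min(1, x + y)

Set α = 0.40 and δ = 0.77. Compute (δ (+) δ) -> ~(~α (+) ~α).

0.00

δ (+) δ = min(1, 0.77 + 0.77) = min(1, 1.54) = 1.00
~α = 1 − 0.40 = 0.60
~α (+) ~α = min(1, 0.60 + 0.60) = min(1, 1.20) = 1.00
~(~α (+) ~α) = 1 − 1.00 = 0.00
(δ (+) δ) -> ~(~α (+) ~α) = min(1, 1 − 1.00 + 0.00) = min(1, 0.00) = 0.00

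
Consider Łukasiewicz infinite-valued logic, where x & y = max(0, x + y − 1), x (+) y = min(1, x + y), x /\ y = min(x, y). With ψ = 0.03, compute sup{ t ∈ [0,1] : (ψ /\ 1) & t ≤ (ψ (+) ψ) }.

1.00

ψ /\ 1 = min(0.03, 1.00) = 0.03
So the left factor is ψ /\ 1 = 0.03.
ψ (+) ψ = min(1, 0.03 + 0.03) = min(1, 0.06) = 0.06
So the right-hand bound is ψ (+) ψ = 0.06.
The residuum of the Łukasiewicz t-norm gives the supremum: min(1, 1 − 0.03 + 0.06).
1 − 0.03 + 0.06 = 1.03, so t = min(1, 1.03) = 1.00.
Check: 0.03 & 1.00 = max(0, 0.03) = 0.03 ≤ 0.06.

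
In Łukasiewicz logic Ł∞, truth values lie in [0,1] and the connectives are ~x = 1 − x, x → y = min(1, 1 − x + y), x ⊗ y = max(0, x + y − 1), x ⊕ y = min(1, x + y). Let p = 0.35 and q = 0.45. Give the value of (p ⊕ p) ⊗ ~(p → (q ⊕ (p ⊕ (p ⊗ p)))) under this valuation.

0.00

p ⊕ p = min(1, 0.35 + 0.35) = min(1, 0.70) = 0.70
p ⊗ p = max(0, 0.35 + 0.35 − 1) = max(0, -0.30) = 0.00
p ⊕ (p ⊗ p) = min(1, 0.35 + 0.00) = min(1, 0.35) = 0.35
q ⊕ (p ⊕ (p ⊗ p)) = min(1, 0.45 + 0.35) = min(1, 0.80) = 0.80
p → (q ⊕ (p ⊕ (p ⊗ p))) = min(1, 1 − 0.35 + 0.80) = min(1, 1.45) = 1.00
~(p → (q ⊕ (p ⊕ (p ⊗ p)))) = 1 − 1.00 = 0.00
(p ⊕ p) ⊗ ~(p → (q ⊕ (p ⊕ (p ⊗ p)))) = max(0, 0.70 + 0.00 − 1) = max(0, -0.30) = 0.00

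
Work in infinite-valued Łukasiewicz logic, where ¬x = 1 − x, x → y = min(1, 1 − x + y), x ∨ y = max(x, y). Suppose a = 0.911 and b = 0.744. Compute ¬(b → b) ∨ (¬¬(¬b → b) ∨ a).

b → b = min(1, 1 − 0.744 + 0.744) = min(1, 1.000) = 1.000
¬(b → b) = 1 − 1.000 = 0.000
¬b = 1 − 0.744 = 0.256
¬b → b = min(1, 1 − 0.256 + 0.744) = min(1, 1.488) = 1.000
¬(¬b → b) = 1 − 1.000 = 0.000
¬¬(¬b → b) = 1 − 0.000 = 1.000
¬¬(¬b → b) ∨ a = max(1.000, 0.911) = 1.000
¬(b → b) ∨ (¬¬(¬b → b) ∨ a) = max(0.000, 1.000) = 1.000

1.000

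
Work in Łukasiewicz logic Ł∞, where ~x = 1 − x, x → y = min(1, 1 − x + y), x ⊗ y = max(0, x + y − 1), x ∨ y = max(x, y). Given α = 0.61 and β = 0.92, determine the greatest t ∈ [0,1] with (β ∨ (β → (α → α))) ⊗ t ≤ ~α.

0.39

α → α = min(1, 1 − 0.61 + 0.61) = min(1, 1.00) = 1.00
β → (α → α) = min(1, 1 − 0.92 + 1.00) = min(1, 1.08) = 1.00
β ∨ (β → (α → α)) = max(0.92, 1.00) = 1.00
So the left factor is β ∨ (β → (α → α)) = 1.00.
~α = 1 − 0.61 = 0.39
So the right-hand bound is ~α = 0.39.
The residuum of the Łukasiewicz t-norm gives the supremum: min(1, 1 − 1.00 + 0.39).
1 − 1.00 + 0.39 = 0.39, so t = min(1, 0.39) = 0.39.
Check: 1.00 ⊗ 0.39 = max(0, 0.39) = 0.39 ≤ 0.39.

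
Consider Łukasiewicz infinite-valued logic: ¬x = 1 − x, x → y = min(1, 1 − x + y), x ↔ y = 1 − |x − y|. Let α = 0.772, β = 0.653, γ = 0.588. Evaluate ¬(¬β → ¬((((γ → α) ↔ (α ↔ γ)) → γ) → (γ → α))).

¬β = 1 − 0.653 = 0.347
γ → α = min(1, 1 − 0.588 + 0.772) = min(1, 1.184) = 1.000
α ↔ γ = 1 − |0.772 − 0.588| = 1 − 0.184 = 0.816
(γ → α) ↔ (α ↔ γ) = 1 − |1.000 − 0.816| = 1 − 0.184 = 0.816
((γ → α) ↔ (α ↔ γ)) → γ = min(1, 1 − 0.816 + 0.588) = min(1, 0.772) = 0.772
(((γ → α) ↔ (α ↔ γ)) → γ) → (γ → α) = min(1, 1 − 0.772 + 1.000) = min(1, 1.228) = 1.000
¬((((γ → α) ↔ (α ↔ γ)) → γ) → (γ → α)) = 1 − 1.000 = 0.000
¬β → ¬((((γ → α) ↔ (α ↔ γ)) → γ) → (γ → α)) = min(1, 1 − 0.347 + 0.000) = min(1, 0.653) = 0.653
¬(¬β → ¬((((γ → α) ↔ (α ↔ γ)) → γ) → (γ → α))) = 1 − 0.653 = 0.347

0.347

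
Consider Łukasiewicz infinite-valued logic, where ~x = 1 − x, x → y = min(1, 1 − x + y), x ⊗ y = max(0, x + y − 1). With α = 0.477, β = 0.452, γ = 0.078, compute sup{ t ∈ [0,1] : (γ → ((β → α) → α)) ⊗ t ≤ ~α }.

β → α = min(1, 1 − 0.452 + 0.477) = min(1, 1.025) = 1.000
(β → α) → α = min(1, 1 − 1.000 + 0.477) = min(1, 0.477) = 0.477
γ → ((β → α) → α) = min(1, 1 − 0.078 + 0.477) = min(1, 1.399) = 1.000
So the left factor is γ → ((β → α) → α) = 1.000.
~α = 1 − 0.477 = 0.523
So the right-hand bound is ~α = 0.523.
The residuum of the Łukasiewicz t-norm gives the supremum: min(1, 1 − 1.000 + 0.523).
1 − 1.000 + 0.523 = 0.523, so t = min(1, 0.523) = 0.523.
Check: 1.000 ⊗ 0.523 = max(0, 0.523) = 0.523 ≤ 0.523.

0.523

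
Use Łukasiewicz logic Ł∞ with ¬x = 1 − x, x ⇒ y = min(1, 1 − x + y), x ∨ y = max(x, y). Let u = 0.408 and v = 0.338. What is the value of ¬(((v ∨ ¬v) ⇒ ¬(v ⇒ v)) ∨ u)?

¬v = 1 − 0.338 = 0.662
v ∨ ¬v = max(0.338, 0.662) = 0.662
v ⇒ v = min(1, 1 − 0.338 + 0.338) = min(1, 1.000) = 1.000
¬(v ⇒ v) = 1 − 1.000 = 0.000
(v ∨ ¬v) ⇒ ¬(v ⇒ v) = min(1, 1 − 0.662 + 0.000) = min(1, 0.338) = 0.338
((v ∨ ¬v) ⇒ ¬(v ⇒ v)) ∨ u = max(0.338, 0.408) = 0.408
¬(((v ∨ ¬v) ⇒ ¬(v ⇒ v)) ∨ u) = 1 − 0.408 = 0.592

0.592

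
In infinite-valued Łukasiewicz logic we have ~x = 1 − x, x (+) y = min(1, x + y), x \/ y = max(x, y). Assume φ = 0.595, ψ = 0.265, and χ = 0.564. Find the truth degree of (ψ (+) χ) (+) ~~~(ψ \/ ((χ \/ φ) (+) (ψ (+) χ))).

0.829

ψ (+) χ = min(1, 0.265 + 0.564) = min(1, 0.829) = 0.829
χ \/ φ = max(0.564, 0.595) = 0.595
(χ \/ φ) (+) (ψ (+) χ) = min(1, 0.595 + 0.829) = min(1, 1.424) = 1.000
ψ \/ ((χ \/ φ) (+) (ψ (+) χ)) = max(0.265, 1.000) = 1.000
~(ψ \/ ((χ \/ φ) (+) (ψ (+) χ))) = 1 − 1.000 = 0.000
~~(ψ \/ ((χ \/ φ) (+) (ψ (+) χ))) = 1 − 0.000 = 1.000
~~~(ψ \/ ((χ \/ φ) (+) (ψ (+) χ))) = 1 − 1.000 = 0.000
(ψ (+) χ) (+) ~~~(ψ \/ ((χ \/ φ) (+) (ψ (+) χ))) = min(1, 0.829 + 0.000) = min(1, 0.829) = 0.829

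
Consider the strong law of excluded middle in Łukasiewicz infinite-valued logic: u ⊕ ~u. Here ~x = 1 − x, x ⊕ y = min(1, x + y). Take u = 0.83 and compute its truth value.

1.00

~u = 1 − 0.83 = 0.17
u ⊕ ~u = min(1, 0.83 + 0.17) = min(1, 1.00) = 1.00
(As expected: always 1 in Ł∞ since a ⊕ (1−a) = 1.)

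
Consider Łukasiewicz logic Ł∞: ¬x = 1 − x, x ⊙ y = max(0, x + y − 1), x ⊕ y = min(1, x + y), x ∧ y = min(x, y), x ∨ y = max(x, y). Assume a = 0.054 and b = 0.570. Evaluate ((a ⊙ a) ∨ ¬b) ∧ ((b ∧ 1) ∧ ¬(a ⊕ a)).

0.430

a ⊙ a = max(0, 0.054 + 0.054 − 1) = max(0, -0.892) = 0.000
¬b = 1 − 0.570 = 0.430
(a ⊙ a) ∨ ¬b = max(0.000, 0.430) = 0.430
b ∧ 1 = min(0.570, 1.000) = 0.570
a ⊕ a = min(1, 0.054 + 0.054) = min(1, 0.108) = 0.108
¬(a ⊕ a) = 1 − 0.108 = 0.892
(b ∧ 1) ∧ ¬(a ⊕ a) = min(0.570, 0.892) = 0.570
((a ⊙ a) ∨ ¬b) ∧ ((b ∧ 1) ∧ ¬(a ⊕ a)) = min(0.430, 0.570) = 0.430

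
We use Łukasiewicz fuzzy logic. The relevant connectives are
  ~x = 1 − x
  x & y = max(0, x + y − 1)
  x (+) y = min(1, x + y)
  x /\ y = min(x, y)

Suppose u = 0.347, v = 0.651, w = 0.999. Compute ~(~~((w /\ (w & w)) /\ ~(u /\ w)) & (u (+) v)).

0.349

w & w = max(0, 0.999 + 0.999 − 1) = max(0, 0.998) = 0.998
w /\ (w & w) = min(0.999, 0.998) = 0.998
u /\ w = min(0.347, 0.999) = 0.347
~(u /\ w) = 1 − 0.347 = 0.653
(w /\ (w & w)) /\ ~(u /\ w) = min(0.998, 0.653) = 0.653
~((w /\ (w & w)) /\ ~(u /\ w)) = 1 − 0.653 = 0.347
~~((w /\ (w & w)) /\ ~(u /\ w)) = 1 − 0.347 = 0.653
u (+) v = min(1, 0.347 + 0.651) = min(1, 0.998) = 0.998
~~((w /\ (w & w)) /\ ~(u /\ w)) & (u (+) v) = max(0, 0.653 + 0.998 − 1) = max(0, 0.651) = 0.651
~(~~((w /\ (w & w)) /\ ~(u /\ w)) & (u (+) v)) = 1 − 0.651 = 0.349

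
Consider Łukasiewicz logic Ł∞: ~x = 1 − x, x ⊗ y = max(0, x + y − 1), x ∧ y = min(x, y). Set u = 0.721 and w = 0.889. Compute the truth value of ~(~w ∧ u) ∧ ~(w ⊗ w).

0.222

~w = 1 − 0.889 = 0.111
~w ∧ u = min(0.111, 0.721) = 0.111
~(~w ∧ u) = 1 − 0.111 = 0.889
w ⊗ w = max(0, 0.889 + 0.889 − 1) = max(0, 0.778) = 0.778
~(w ⊗ w) = 1 − 0.778 = 0.222
~(~w ∧ u) ∧ ~(w ⊗ w) = min(0.889, 0.222) = 0.222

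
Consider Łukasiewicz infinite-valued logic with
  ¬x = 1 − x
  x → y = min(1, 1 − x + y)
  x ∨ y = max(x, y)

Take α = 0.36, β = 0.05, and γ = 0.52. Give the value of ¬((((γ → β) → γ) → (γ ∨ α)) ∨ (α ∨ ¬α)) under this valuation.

γ → β = min(1, 1 − 0.52 + 0.05) = min(1, 0.53) = 0.53
(γ → β) → γ = min(1, 1 − 0.53 + 0.52) = min(1, 0.99) = 0.99
γ ∨ α = max(0.52, 0.36) = 0.52
((γ → β) → γ) → (γ ∨ α) = min(1, 1 − 0.99 + 0.52) = min(1, 0.53) = 0.53
¬α = 1 − 0.36 = 0.64
α ∨ ¬α = max(0.36, 0.64) = 0.64
(((γ → β) → γ) → (γ ∨ α)) ∨ (α ∨ ¬α) = max(0.53, 0.64) = 0.64
¬((((γ → β) → γ) → (γ ∨ α)) ∨ (α ∨ ¬α)) = 1 − 0.64 = 0.36

0.36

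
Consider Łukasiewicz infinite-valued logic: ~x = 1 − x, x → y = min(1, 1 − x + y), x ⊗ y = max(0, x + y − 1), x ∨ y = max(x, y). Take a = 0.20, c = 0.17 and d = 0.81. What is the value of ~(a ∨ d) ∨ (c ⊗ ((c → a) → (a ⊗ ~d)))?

0.19

a ∨ d = max(0.20, 0.81) = 0.81
~(a ∨ d) = 1 − 0.81 = 0.19
c → a = min(1, 1 − 0.17 + 0.20) = min(1, 1.03) = 1.00
~d = 1 − 0.81 = 0.19
a ⊗ ~d = max(0, 0.20 + 0.19 − 1) = max(0, -0.61) = 0.00
(c → a) → (a ⊗ ~d) = min(1, 1 − 1.00 + 0.00) = min(1, 0.00) = 0.00
c ⊗ ((c → a) → (a ⊗ ~d)) = max(0, 0.17 + 0.00 − 1) = max(0, -0.83) = 0.00
~(a ∨ d) ∨ (c ⊗ ((c → a) → (a ⊗ ~d))) = max(0.19, 0.00) = 0.19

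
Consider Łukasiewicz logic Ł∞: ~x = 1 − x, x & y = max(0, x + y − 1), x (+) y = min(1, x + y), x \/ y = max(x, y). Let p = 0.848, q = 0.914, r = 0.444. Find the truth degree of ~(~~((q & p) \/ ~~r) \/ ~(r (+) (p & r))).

q & p = max(0, 0.914 + 0.848 − 1) = max(0, 0.762) = 0.762
~r = 1 − 0.444 = 0.556
~~r = 1 − 0.556 = 0.444
(q & p) \/ ~~r = max(0.762, 0.444) = 0.762
~((q & p) \/ ~~r) = 1 − 0.762 = 0.238
~~((q & p) \/ ~~r) = 1 − 0.238 = 0.762
p & r = max(0, 0.848 + 0.444 − 1) = max(0, 0.292) = 0.292
r (+) (p & r) = min(1, 0.444 + 0.292) = min(1, 0.736) = 0.736
~(r (+) (p & r)) = 1 − 0.736 = 0.264
~~((q & p) \/ ~~r) \/ ~(r (+) (p & r)) = max(0.762, 0.264) = 0.762
~(~~((q & p) \/ ~~r) \/ ~(r (+) (p & r))) = 1 − 0.762 = 0.238

0.238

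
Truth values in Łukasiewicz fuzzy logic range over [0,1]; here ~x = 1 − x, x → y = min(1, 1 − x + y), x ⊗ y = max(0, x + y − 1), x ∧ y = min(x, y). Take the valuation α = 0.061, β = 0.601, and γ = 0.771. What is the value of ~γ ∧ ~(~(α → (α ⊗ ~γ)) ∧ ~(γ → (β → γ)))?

~γ = 1 − 0.771 = 0.229
α ⊗ ~γ = max(0, 0.061 + 0.229 − 1) = max(0, -0.710) = 0.000
α → (α ⊗ ~γ) = min(1, 1 − 0.061 + 0.000) = min(1, 0.939) = 0.939
~(α → (α ⊗ ~γ)) = 1 − 0.939 = 0.061
β → γ = min(1, 1 − 0.601 + 0.771) = min(1, 1.170) = 1.000
γ → (β → γ) = min(1, 1 − 0.771 + 1.000) = min(1, 1.229) = 1.000
~(γ → (β → γ)) = 1 − 1.000 = 0.000
~(α → (α ⊗ ~γ)) ∧ ~(γ → (β → γ)) = min(0.061, 0.000) = 0.000
~(~(α → (α ⊗ ~γ)) ∧ ~(γ → (β → γ))) = 1 − 0.000 = 1.000
~γ ∧ ~(~(α → (α ⊗ ~γ)) ∧ ~(γ → (β → γ))) = min(0.229, 1.000) = 0.229

0.229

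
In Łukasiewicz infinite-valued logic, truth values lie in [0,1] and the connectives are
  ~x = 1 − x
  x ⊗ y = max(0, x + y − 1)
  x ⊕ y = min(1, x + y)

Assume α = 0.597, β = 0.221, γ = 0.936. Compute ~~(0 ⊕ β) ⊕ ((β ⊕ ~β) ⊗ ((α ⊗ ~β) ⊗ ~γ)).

0.221

0 ⊕ β = min(1, 0.000 + 0.221) = min(1, 0.221) = 0.221
~(0 ⊕ β) = 1 − 0.221 = 0.779
~~(0 ⊕ β) = 1 − 0.779 = 0.221
~β = 1 − 0.221 = 0.779
β ⊕ ~β = min(1, 0.221 + 0.779) = min(1, 1.000) = 1.000
α ⊗ ~β = max(0, 0.597 + 0.779 − 1) = max(0, 0.376) = 0.376
~γ = 1 − 0.936 = 0.064
(α ⊗ ~β) ⊗ ~γ = max(0, 0.376 + 0.064 − 1) = max(0, -0.560) = 0.000
(β ⊕ ~β) ⊗ ((α ⊗ ~β) ⊗ ~γ) = max(0, 1.000 + 0.000 − 1) = max(0, 0.000) = 0.000
~~(0 ⊕ β) ⊕ ((β ⊕ ~β) ⊗ ((α ⊗ ~β) ⊗ ~γ)) = min(1, 0.221 + 0.000) = min(1, 0.221) = 0.221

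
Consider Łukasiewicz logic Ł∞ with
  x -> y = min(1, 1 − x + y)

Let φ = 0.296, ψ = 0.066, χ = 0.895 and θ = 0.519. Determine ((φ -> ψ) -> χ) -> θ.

φ -> ψ = min(1, 1 − 0.296 + 0.066) = min(1, 0.770) = 0.770
(φ -> ψ) -> χ = min(1, 1 − 0.770 + 0.895) = min(1, 1.125) = 1.000
((φ -> ψ) -> χ) -> θ = min(1, 1 − 1.000 + 0.519) = min(1, 0.519) = 0.519

0.519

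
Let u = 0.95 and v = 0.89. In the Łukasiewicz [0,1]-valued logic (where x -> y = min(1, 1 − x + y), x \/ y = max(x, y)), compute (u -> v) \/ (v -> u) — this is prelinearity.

1.00

u -> v = min(1, 1 − 0.95 + 0.89) = min(1, 0.94) = 0.94
v -> u = min(1, 1 − 0.89 + 0.95) = min(1, 1.06) = 1.00
(u -> v) \/ (v -> u) = max(0.94, 1.00) = 1.00
(As expected: a Ł∞-tautology — holds in every MV-chain.)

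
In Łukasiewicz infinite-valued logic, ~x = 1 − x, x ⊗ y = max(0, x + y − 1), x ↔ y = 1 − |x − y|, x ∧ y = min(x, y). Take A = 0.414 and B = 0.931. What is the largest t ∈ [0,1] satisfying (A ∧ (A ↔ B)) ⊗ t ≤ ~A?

1.000

A ↔ B = 1 − |0.414 − 0.931| = 1 − 0.517 = 0.483
A ∧ (A ↔ B) = min(0.414, 0.483) = 0.414
So the left factor is A ∧ (A ↔ B) = 0.414.
~A = 1 − 0.414 = 0.586
So the right-hand bound is ~A = 0.586.
The residuum of the Łukasiewicz t-norm gives the supremum: min(1, 1 − 0.414 + 0.586).
1 − 0.414 + 0.586 = 1.172, so t = min(1, 1.172) = 1.000.
Check: 0.414 ⊗ 1.000 = max(0, 0.414) = 0.414 ≤ 0.586.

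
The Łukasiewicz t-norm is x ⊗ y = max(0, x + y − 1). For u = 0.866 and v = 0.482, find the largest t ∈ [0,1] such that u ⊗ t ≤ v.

0.616

The residuum of the Łukasiewicz t-norm gives the supremum: min(1, 1 − 0.866 + 0.482).
1 − 0.866 + 0.482 = 0.616, so t = min(1, 0.616) = 0.616.
Check: 0.866 ⊗ 0.616 = max(0, 0.482) = 0.482 ≤ 0.482.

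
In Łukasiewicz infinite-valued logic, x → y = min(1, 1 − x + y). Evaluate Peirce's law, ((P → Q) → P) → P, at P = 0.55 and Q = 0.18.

0.63

P → Q = min(1, 1 − 0.55 + 0.18) = min(1, 0.63) = 0.63
(P → Q) → P = min(1, 1 − 0.63 + 0.55) = min(1, 0.92) = 0.92
((P → Q) → P) → P = min(1, 1 − 0.92 + 0.55) = min(1, 0.63) = 0.63
(The value 0.63 < 1 shows this instance is not satisfied; not a Ł∞-tautology in general.)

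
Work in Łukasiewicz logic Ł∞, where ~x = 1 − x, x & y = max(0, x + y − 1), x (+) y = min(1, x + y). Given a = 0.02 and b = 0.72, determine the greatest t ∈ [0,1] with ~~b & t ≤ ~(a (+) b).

0.54

~b = 1 − 0.72 = 0.28
~~b = 1 − 0.28 = 0.72
So the left factor is ~~b = 0.72.
a (+) b = min(1, 0.02 + 0.72) = min(1, 0.74) = 0.74
~(a (+) b) = 1 − 0.74 = 0.26
So the right-hand bound is ~(a (+) b) = 0.26.
The residuum of the Łukasiewicz t-norm gives the supremum: min(1, 1 − 0.72 + 0.26).
1 − 0.72 + 0.26 = 0.54, so t = min(1, 0.54) = 0.54.
Check: 0.72 & 0.54 = max(0, 0.26) = 0.26 ≤ 0.26.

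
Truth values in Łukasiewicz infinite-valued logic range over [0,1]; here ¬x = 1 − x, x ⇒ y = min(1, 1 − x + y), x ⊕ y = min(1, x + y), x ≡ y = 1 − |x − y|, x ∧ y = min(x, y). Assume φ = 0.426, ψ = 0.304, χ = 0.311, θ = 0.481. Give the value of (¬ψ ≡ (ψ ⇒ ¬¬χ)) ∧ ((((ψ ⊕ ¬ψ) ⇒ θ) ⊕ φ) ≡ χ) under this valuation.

0.404

¬ψ = 1 − 0.304 = 0.696
¬χ = 1 − 0.311 = 0.689
¬¬χ = 1 − 0.689 = 0.311
ψ ⇒ ¬¬χ = min(1, 1 − 0.304 + 0.311) = min(1, 1.007) = 1.000
¬ψ ≡ (ψ ⇒ ¬¬χ) = 1 − |0.696 − 1.000| = 1 − 0.304 = 0.696
ψ ⊕ ¬ψ = min(1, 0.304 + 0.696) = min(1, 1.000) = 1.000
(ψ ⊕ ¬ψ) ⇒ θ = min(1, 1 − 1.000 + 0.481) = min(1, 0.481) = 0.481
((ψ ⊕ ¬ψ) ⇒ θ) ⊕ φ = min(1, 0.481 + 0.426) = min(1, 0.907) = 0.907
(((ψ ⊕ ¬ψ) ⇒ θ) ⊕ φ) ≡ χ = 1 − |0.907 − 0.311| = 1 − 0.596 = 0.404
(¬ψ ≡ (ψ ⇒ ¬¬χ)) ∧ ((((ψ ⊕ ¬ψ) ⇒ θ) ⊕ φ) ≡ χ) = min(0.696, 0.404) = 0.404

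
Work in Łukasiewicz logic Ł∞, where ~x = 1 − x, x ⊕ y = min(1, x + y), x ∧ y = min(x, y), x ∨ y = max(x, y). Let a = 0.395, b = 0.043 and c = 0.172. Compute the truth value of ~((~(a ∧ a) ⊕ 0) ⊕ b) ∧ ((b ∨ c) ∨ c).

a ∧ a = min(0.395, 0.395) = 0.395
~(a ∧ a) = 1 − 0.395 = 0.605
~(a ∧ a) ⊕ 0 = min(1, 0.605 + 0.000) = min(1, 0.605) = 0.605
(~(a ∧ a) ⊕ 0) ⊕ b = min(1, 0.605 + 0.043) = min(1, 0.648) = 0.648
~((~(a ∧ a) ⊕ 0) ⊕ b) = 1 − 0.648 = 0.352
b ∨ c = max(0.043, 0.172) = 0.172
(b ∨ c) ∨ c = max(0.172, 0.172) = 0.172
~((~(a ∧ a) ⊕ 0) ⊕ b) ∧ ((b ∨ c) ∨ c) = min(0.352, 0.172) = 0.172

0.172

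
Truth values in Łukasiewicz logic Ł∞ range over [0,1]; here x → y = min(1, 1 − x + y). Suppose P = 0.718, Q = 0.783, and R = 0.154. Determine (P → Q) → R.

P → Q = min(1, 1 − 0.718 + 0.783) = min(1, 1.065) = 1.000
(P → Q) → R = min(1, 1 − 1.000 + 0.154) = min(1, 0.154) = 0.154

0.154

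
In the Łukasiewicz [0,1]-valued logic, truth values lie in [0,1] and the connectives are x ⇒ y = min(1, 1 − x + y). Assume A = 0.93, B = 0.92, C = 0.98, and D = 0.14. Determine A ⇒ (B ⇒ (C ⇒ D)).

0.31

C ⇒ D = min(1, 1 − 0.98 + 0.14) = min(1, 0.16) = 0.16
B ⇒ (C ⇒ D) = min(1, 1 − 0.92 + 0.16) = min(1, 0.24) = 0.24
A ⇒ (B ⇒ (C ⇒ D)) = min(1, 1 − 0.93 + 0.24) = min(1, 0.31) = 0.31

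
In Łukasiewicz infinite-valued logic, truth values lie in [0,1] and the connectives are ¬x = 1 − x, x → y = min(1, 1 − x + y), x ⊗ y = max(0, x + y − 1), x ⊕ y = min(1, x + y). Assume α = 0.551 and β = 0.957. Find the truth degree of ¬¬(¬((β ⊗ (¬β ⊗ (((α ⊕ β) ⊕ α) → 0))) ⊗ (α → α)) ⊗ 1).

1.000

¬β = 1 − 0.957 = 0.043
α ⊕ β = min(1, 0.551 + 0.957) = min(1, 1.508) = 1.000
(α ⊕ β) ⊕ α = min(1, 1.000 + 0.551) = min(1, 1.551) = 1.000
((α ⊕ β) ⊕ α) → 0 = min(1, 1 − 1.000 + 0.000) = min(1, 0.000) = 0.000
¬β ⊗ (((α ⊕ β) ⊕ α) → 0) = max(0, 0.043 + 0.000 − 1) = max(0, -0.957) = 0.000
β ⊗ (¬β ⊗ (((α ⊕ β) ⊕ α) → 0)) = max(0, 0.957 + 0.000 − 1) = max(0, -0.043) = 0.000
α → α = min(1, 1 − 0.551 + 0.551) = min(1, 1.000) = 1.000
(β ⊗ (¬β ⊗ (((α ⊕ β) ⊕ α) → 0))) ⊗ (α → α) = max(0, 0.000 + 1.000 − 1) = max(0, 0.000) = 0.000
¬((β ⊗ (¬β ⊗ (((α ⊕ β) ⊕ α) → 0))) ⊗ (α → α)) = 1 − 0.000 = 1.000
¬((β ⊗ (¬β ⊗ (((α ⊕ β) ⊕ α) → 0))) ⊗ (α → α)) ⊗ 1 = max(0, 1.000 + 1.000 − 1) = max(0, 1.000) = 1.000
¬(¬((β ⊗ (¬β ⊗ (((α ⊕ β) ⊕ α) → 0))) ⊗ (α → α)) ⊗ 1) = 1 − 1.000 = 0.000
¬¬(¬((β ⊗ (¬β ⊗ (((α ⊕ β) ⊕ α) → 0))) ⊗ (α → α)) ⊗ 1) = 1 − 0.000 = 1.000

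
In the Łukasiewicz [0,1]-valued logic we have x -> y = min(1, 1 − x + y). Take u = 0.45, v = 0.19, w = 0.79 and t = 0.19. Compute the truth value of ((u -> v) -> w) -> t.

0.19

u -> v = min(1, 1 − 0.45 + 0.19) = min(1, 0.74) = 0.74
(u -> v) -> w = min(1, 1 − 0.74 + 0.79) = min(1, 1.05) = 1.00
((u -> v) -> w) -> t = min(1, 1 − 1.00 + 0.19) = min(1, 0.19) = 0.19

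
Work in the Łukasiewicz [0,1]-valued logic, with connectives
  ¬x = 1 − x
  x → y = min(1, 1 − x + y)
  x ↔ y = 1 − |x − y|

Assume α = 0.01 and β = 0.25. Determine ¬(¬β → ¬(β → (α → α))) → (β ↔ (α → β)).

¬β = 1 − 0.25 = 0.75
α → α = min(1, 1 − 0.01 + 0.01) = min(1, 1.00) = 1.00
β → (α → α) = min(1, 1 − 0.25 + 1.00) = min(1, 1.75) = 1.00
¬(β → (α → α)) = 1 − 1.00 = 0.00
¬β → ¬(β → (α → α)) = min(1, 1 − 0.75 + 0.00) = min(1, 0.25) = 0.25
¬(¬β → ¬(β → (α → α))) = 1 − 0.25 = 0.75
α → β = min(1, 1 − 0.01 + 0.25) = min(1, 1.24) = 1.00
β ↔ (α → β) = 1 − |0.25 − 1.00| = 1 − 0.75 = 0.25
¬(¬β → ¬(β → (α → α))) → (β ↔ (α → β)) = min(1, 1 − 0.75 + 0.25) = min(1, 0.50) = 0.50

0.50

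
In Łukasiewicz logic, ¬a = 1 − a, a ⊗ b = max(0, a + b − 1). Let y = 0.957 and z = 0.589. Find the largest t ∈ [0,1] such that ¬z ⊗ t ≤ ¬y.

¬z = 1 − 0.589 = 0.411
So the left factor is ¬z = 0.411.
¬y = 1 − 0.957 = 0.043
So the right-hand bound is ¬y = 0.043.
The residuum of the Łukasiewicz t-norm gives the supremum: min(1, 1 − 0.411 + 0.043).
1 − 0.411 + 0.043 = 0.632, so t = min(1, 0.632) = 0.632.
Check: 0.411 ⊗ 0.632 = max(0, 0.043) = 0.043 ≤ 0.043.

0.632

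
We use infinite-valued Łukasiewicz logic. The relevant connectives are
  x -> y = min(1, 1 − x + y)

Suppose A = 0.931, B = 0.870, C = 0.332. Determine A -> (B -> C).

B -> C = min(1, 1 − 0.870 + 0.332) = min(1, 0.462) = 0.462
A -> (B -> C) = min(1, 1 − 0.931 + 0.462) = min(1, 0.531) = 0.531

0.531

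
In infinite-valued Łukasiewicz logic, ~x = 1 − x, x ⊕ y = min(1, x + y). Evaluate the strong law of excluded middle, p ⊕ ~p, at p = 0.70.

1.00

~p = 1 − 0.70 = 0.30
p ⊕ ~p = min(1, 0.70 + 0.30) = min(1, 1.00) = 1.00
(As expected: always 1 in Ł∞ since a ⊕ (1−a) = 1.)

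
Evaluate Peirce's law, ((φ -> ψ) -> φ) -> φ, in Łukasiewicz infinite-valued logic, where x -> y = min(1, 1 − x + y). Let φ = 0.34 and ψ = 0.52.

φ -> ψ = min(1, 1 − 0.34 + 0.52) = min(1, 1.18) = 1.00
(φ -> ψ) -> φ = min(1, 1 − 1.00 + 0.34) = min(1, 0.34) = 0.34
((φ -> ψ) -> φ) -> φ = min(1, 1 − 0.34 + 0.34) = min(1, 1.00) = 1.00

1.00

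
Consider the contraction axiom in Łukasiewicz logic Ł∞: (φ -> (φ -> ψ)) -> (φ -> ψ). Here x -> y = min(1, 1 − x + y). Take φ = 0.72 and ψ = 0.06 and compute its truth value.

0.72

φ -> ψ = min(1, 1 − 0.72 + 0.06) = min(1, 0.34) = 0.34
φ -> (φ -> ψ) = min(1, 1 − 0.72 + 0.34) = min(1, 0.62) = 0.62
(φ -> (φ -> ψ)) -> (φ -> ψ) = min(1, 1 − 0.62 + 0.34) = min(1, 0.72) = 0.72
(The value 0.72 < 1 shows this instance is not satisfied; fails in Ł∞ (the t-norm is not idempotent).)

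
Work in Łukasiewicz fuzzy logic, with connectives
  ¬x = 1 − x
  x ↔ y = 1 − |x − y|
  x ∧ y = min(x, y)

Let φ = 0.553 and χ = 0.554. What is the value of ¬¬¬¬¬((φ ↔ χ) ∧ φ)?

0.447

φ ↔ χ = 1 − |0.553 − 0.554| = 1 − 0.001 = 0.999
(φ ↔ χ) ∧ φ = min(0.999, 0.553) = 0.553
¬((φ ↔ χ) ∧ φ) = 1 − 0.553 = 0.447
¬¬((φ ↔ χ) ∧ φ) = 1 − 0.447 = 0.553
¬¬¬((φ ↔ χ) ∧ φ) = 1 − 0.553 = 0.447
¬¬¬¬((φ ↔ χ) ∧ φ) = 1 − 0.447 = 0.553
¬¬¬¬¬((φ ↔ χ) ∧ φ) = 1 − 0.553 = 0.447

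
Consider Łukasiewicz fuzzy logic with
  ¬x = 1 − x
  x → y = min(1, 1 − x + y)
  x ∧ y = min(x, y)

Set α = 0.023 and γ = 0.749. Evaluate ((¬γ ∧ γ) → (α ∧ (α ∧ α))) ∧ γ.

0.749

¬γ = 1 − 0.749 = 0.251
¬γ ∧ γ = min(0.251, 0.749) = 0.251
α ∧ α = min(0.023, 0.023) = 0.023
α ∧ (α ∧ α) = min(0.023, 0.023) = 0.023
(¬γ ∧ γ) → (α ∧ (α ∧ α)) = min(1, 1 − 0.251 + 0.023) = min(1, 0.772) = 0.772
((¬γ ∧ γ) → (α ∧ (α ∧ α))) ∧ γ = min(0.772, 0.749) = 0.749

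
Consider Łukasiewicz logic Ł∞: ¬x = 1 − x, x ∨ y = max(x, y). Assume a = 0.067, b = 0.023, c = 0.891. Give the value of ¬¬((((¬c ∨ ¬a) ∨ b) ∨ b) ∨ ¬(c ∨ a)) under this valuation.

0.933

¬c = 1 − 0.891 = 0.109
¬a = 1 − 0.067 = 0.933
¬c ∨ ¬a = max(0.109, 0.933) = 0.933
(¬c ∨ ¬a) ∨ b = max(0.933, 0.023) = 0.933
((¬c ∨ ¬a) ∨ b) ∨ b = max(0.933, 0.023) = 0.933
c ∨ a = max(0.891, 0.067) = 0.891
¬(c ∨ a) = 1 − 0.891 = 0.109
(((¬c ∨ ¬a) ∨ b) ∨ b) ∨ ¬(c ∨ a) = max(0.933, 0.109) = 0.933
¬((((¬c ∨ ¬a) ∨ b) ∨ b) ∨ ¬(c ∨ a)) = 1 − 0.933 = 0.067
¬¬((((¬c ∨ ¬a) ∨ b) ∨ b) ∨ ¬(c ∨ a)) = 1 − 0.067 = 0.933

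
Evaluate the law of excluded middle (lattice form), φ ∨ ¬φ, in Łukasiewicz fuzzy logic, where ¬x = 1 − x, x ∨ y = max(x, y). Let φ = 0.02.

0.98

¬φ = 1 − 0.02 = 0.98
φ ∨ ¬φ = max(0.02, 0.98) = 0.98
(The value 0.98 < 1 shows this instance is not satisfied; not a Ł∞-tautology — its value is max(a, 1−a).)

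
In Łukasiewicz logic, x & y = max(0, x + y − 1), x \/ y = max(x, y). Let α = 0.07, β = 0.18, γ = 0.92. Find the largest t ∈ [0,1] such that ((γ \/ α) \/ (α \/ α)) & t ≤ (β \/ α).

γ \/ α = max(0.92, 0.07) = 0.92
α \/ α = max(0.07, 0.07) = 0.07
(γ \/ α) \/ (α \/ α) = max(0.92, 0.07) = 0.92
So the left factor is (γ \/ α) \/ (α \/ α) = 0.92.
β \/ α = max(0.18, 0.07) = 0.18
So the right-hand bound is β \/ α = 0.18.
The residuum of the Łukasiewicz t-norm gives the supremum: min(1, 1 − 0.92 + 0.18).
1 − 0.92 + 0.18 = 0.26, so t = min(1, 0.26) = 0.26.
Check: 0.92 & 0.26 = max(0, 0.18) = 0.18 ≤ 0.18.

0.26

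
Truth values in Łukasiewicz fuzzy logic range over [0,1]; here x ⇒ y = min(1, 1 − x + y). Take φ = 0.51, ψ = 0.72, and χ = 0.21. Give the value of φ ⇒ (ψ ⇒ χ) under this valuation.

ψ ⇒ χ = min(1, 1 − 0.72 + 0.21) = min(1, 0.49) = 0.49
φ ⇒ (ψ ⇒ χ) = min(1, 1 − 0.51 + 0.49) = min(1, 0.98) = 0.98

0.98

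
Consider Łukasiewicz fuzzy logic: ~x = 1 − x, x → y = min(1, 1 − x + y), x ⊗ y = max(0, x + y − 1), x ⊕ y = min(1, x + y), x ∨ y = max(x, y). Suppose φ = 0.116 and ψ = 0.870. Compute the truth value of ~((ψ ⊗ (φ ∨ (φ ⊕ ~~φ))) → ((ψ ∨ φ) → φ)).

~φ = 1 − 0.116 = 0.884
~~φ = 1 − 0.884 = 0.116
φ ⊕ ~~φ = min(1, 0.116 + 0.116) = min(1, 0.232) = 0.232
φ ∨ (φ ⊕ ~~φ) = max(0.116, 0.232) = 0.232
ψ ⊗ (φ ∨ (φ ⊕ ~~φ)) = max(0, 0.870 + 0.232 − 1) = max(0, 0.102) = 0.102
ψ ∨ φ = max(0.870, 0.116) = 0.870
(ψ ∨ φ) → φ = min(1, 1 − 0.870 + 0.116) = min(1, 0.246) = 0.246
(ψ ⊗ (φ ∨ (φ ⊕ ~~φ))) → ((ψ ∨ φ) → φ) = min(1, 1 − 0.102 + 0.246) = min(1, 1.144) = 1.000
~((ψ ⊗ (φ ∨ (φ ⊕ ~~φ))) → ((ψ ∨ φ) → φ)) = 1 − 1.000 = 0.000

0.000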